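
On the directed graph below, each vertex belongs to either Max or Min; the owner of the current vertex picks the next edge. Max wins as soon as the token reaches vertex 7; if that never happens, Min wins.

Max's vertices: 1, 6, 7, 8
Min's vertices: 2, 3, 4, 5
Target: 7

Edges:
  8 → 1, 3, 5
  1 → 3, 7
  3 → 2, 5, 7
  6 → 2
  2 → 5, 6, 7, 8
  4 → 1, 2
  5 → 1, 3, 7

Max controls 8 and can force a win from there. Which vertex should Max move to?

A0 = {7}
A1: add {1} — 1 (Max) has 1→7.
A2: add {8} — 8 (Max) has 8→1.
A3 = A2; e.g. 2 (Min) can still go to 5. Fixed point.
From 8, successor 1 is in the attractor (rank 1); the other successors 3, 5 are not.

1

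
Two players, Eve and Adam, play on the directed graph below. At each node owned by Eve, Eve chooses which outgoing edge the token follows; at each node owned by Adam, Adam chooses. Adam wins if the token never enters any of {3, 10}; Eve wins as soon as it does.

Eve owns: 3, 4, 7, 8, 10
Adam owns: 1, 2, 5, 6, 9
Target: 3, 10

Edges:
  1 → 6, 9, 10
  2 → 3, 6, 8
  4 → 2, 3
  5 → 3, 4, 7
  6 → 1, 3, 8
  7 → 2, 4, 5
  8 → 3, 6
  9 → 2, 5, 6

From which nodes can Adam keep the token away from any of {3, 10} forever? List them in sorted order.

1, 2, 6, 9

A0 = {3, 10}
A1: add {4, 8} — 4 (Eve) has 4→3; 8 (Eve) has 8→3.
A2: add {7} — 7 (Eve) has 7→4.
A3: add {5} — 5 (Adam): all of {3, 4, 7} already in.
A4 = A3; e.g. 1 (Adam) can still go to 6. Fixed point.
Eve's attractor = {3, 4, 5, 7, 8, 10}; Adam avoids the target exactly from the complement.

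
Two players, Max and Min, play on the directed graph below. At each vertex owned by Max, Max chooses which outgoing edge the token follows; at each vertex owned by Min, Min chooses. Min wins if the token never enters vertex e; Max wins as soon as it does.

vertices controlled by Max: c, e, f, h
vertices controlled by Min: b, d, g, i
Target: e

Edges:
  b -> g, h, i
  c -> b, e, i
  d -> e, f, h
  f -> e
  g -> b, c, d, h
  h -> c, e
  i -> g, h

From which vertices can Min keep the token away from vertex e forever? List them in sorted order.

A0 = {e}
A1: add {c, f, h} — c (Max) has c→e; f (Max) has f→e; h (Max) has h→e.
A2: add {d} — d (Min): all of {e, f, h} already in.
A3 = A2; e.g. b (Min) can still go to g. Fixed point.
Max's attractor = {c, d, e, f, h}; Min avoids the target exactly from the complement.

b, g, i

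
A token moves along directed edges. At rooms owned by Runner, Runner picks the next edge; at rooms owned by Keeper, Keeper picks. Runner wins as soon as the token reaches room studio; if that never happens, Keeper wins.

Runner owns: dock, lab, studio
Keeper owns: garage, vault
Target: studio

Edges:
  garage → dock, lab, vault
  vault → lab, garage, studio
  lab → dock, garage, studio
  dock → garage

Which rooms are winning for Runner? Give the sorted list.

A0 = {studio}
A1: add {lab} — lab (Runner) has lab→studio.
A2 = A1; e.g. dock (Runner) has no edge into A1. Fixed point.
Runner's winning region = {lab, studio}.

lab, studio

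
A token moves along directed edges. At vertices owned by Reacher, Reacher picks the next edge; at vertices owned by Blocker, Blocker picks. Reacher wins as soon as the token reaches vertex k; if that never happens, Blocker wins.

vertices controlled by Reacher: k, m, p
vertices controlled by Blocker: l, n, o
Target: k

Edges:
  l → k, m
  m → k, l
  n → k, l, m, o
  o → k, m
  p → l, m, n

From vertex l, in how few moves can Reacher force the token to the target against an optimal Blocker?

2

A0 = {k}
A1: add {m} — m (Reacher) has m→k.
A2: add {l, o, p} — l (Blocker): all of {k, m} already in; o (Blocker): all of {k, m} already in; p (Reacher) has p→m.
l enters the attractor at level 2, so Reacher can force the target in 2 moves from there.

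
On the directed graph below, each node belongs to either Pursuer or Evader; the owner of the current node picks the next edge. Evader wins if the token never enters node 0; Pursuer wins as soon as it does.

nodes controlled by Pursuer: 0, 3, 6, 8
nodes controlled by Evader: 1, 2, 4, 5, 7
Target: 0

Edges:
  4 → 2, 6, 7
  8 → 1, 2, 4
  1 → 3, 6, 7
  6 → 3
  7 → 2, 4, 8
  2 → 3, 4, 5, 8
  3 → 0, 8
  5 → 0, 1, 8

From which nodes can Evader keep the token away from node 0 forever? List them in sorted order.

1, 2, 4, 5, 7, 8

A0 = {0}
A1: add {3} — 3 (Pursuer) has 3→0.
A2: add {6} — 6 (Pursuer) has 6→3.
A3 = A2; e.g. 1 (Evader) can still go to 7. Fixed point.
Pursuer's attractor = {0, 3, 6}; Evader avoids the target exactly from the complement.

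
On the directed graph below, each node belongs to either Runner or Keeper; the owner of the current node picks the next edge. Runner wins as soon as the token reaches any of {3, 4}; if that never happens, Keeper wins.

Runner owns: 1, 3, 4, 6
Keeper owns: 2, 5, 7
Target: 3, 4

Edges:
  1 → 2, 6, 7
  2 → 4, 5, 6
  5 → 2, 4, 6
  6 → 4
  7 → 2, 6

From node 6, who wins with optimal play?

A0 = {3, 4}
A1: add {6} — 6 (Runner) has 6→4.
6 ∈ A1, so Runner can force the target.

Runner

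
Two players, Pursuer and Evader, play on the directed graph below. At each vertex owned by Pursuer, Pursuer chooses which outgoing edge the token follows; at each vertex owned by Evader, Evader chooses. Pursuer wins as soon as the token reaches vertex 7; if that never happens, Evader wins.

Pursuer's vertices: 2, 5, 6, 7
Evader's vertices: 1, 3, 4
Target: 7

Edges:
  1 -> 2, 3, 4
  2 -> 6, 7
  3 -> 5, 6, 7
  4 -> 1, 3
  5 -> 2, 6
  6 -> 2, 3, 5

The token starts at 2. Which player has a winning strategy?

Pursuer

A0 = {7}
A1: add {2} — 2 (Pursuer) has 2→7.
2 ∈ A1, so Pursuer can force the target.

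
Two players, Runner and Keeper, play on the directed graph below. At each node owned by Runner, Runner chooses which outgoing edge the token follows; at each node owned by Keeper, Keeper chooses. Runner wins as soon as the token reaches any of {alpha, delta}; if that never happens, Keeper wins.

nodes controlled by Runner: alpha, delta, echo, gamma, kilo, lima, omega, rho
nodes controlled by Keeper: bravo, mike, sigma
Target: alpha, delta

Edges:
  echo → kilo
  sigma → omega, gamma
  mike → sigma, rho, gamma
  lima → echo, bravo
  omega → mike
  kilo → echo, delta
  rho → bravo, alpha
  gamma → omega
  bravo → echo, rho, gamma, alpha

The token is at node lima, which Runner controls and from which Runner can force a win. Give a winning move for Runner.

A0 = {alpha, delta}
A1: add {kilo, rho} — kilo (Runner) has kilo→delta; rho (Runner) has rho→alpha.
A2: add {echo} — echo (Runner) has echo→kilo.
A3: add {lima} — lima (Runner) has lima→echo.
A4 = A3; e.g. sigma (Keeper) can still go to omega. Fixed point.
From lima, successor echo is in the attractor (rank 2); the other successor bravo is not.

echo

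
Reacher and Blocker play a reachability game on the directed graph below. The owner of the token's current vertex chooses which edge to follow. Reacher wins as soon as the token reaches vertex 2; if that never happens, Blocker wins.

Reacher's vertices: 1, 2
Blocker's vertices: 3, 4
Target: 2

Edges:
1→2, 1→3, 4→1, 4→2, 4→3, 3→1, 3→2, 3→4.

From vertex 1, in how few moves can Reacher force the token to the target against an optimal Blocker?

1

A0 = {2}
A1: add {1} — 1 (Reacher) has 1→2.
A2 = A1; e.g. 3 (Blocker) can still go to 4. Fixed point.
1 enters the attractor at level 1, so Reacher can force the target in 1 move from there.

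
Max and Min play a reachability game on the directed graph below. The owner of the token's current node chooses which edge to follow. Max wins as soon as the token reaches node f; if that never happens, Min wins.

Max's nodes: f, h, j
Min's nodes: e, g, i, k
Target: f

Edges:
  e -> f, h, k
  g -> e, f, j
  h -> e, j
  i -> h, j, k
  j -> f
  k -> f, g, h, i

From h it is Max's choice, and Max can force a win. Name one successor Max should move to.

A0 = {f}
A1: add {j} — j (Max) has j→f.
A2: add {h} — h (Max) has h→j.
A3 = A2; e.g. e (Min) can still go to k. Fixed point.
From h, successor j is in the attractor (rank 1); the other successor e is not.

j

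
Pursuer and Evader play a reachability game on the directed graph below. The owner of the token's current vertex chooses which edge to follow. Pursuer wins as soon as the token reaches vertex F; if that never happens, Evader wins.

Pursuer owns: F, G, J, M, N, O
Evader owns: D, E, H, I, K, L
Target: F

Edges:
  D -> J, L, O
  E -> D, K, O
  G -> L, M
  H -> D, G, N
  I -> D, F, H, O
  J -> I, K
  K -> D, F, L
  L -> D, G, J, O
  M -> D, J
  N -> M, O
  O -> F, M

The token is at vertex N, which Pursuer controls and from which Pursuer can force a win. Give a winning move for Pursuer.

A0 = {F}
A1: add {O} — O (Pursuer) has O→F.
A2: add {N} — N (Pursuer) has N→O.
A3 = A2; e.g. D (Evader) can still go to J. Fixed point.
From N, successor O is in the attractor (rank 1); the other successor M is not.

O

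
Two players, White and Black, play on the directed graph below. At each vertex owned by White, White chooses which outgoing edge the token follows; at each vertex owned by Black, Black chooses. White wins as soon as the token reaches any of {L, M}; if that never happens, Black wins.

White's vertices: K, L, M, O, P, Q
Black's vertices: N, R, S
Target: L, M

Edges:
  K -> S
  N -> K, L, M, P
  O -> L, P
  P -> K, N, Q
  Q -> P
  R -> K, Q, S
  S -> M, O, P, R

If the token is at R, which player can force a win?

A0 = {L, M}
A1: add {O} — O (White) has O→L.
A2 = A1; e.g. K (White) has no edge into A1. Fixed point.
R never enters the attractor, so Black can avoid the target forever.

Black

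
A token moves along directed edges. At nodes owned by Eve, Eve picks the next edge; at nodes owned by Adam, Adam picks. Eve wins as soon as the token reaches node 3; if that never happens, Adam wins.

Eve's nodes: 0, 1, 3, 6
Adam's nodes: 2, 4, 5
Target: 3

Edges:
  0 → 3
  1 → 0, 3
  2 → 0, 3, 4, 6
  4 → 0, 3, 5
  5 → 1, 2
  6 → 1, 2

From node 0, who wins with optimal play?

A0 = {3}
A1: add {0, 1} — 0 (Eve) has 0→3; 1 (Eve) has 1→3.
0 ∈ A1, so Eve can force the target.

Eve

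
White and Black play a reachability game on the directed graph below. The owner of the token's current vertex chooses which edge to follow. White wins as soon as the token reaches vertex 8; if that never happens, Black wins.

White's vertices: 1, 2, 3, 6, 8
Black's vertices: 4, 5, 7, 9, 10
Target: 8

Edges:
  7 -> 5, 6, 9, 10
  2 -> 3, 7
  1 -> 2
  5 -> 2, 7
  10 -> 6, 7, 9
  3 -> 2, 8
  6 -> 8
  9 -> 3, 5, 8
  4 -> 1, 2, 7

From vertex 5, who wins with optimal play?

A0 = {8}
A1: add {3, 6} — 3 (White) has 3→8; 6 (White) has 6→8.
A2: add {2} — 2 (White) has 2→3.
A3: add {1} — 1 (White) has 1→2.
A4 = A3; e.g. 4 (Black) can still go to 7. Fixed point.
5 never enters the attractor, so Black can avoid the target forever.

Black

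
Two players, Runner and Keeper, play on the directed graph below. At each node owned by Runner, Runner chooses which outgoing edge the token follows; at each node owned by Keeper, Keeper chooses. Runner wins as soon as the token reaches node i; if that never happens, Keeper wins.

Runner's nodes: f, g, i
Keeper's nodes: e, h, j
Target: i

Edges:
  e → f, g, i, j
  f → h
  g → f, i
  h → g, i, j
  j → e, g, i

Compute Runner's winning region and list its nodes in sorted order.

g, i

A0 = {i}
A1: add {g} — g (Runner) has g→i.
A2 = A1; e.g. e (Keeper) can still go to f. Fixed point.
Runner's winning region = {g, i}.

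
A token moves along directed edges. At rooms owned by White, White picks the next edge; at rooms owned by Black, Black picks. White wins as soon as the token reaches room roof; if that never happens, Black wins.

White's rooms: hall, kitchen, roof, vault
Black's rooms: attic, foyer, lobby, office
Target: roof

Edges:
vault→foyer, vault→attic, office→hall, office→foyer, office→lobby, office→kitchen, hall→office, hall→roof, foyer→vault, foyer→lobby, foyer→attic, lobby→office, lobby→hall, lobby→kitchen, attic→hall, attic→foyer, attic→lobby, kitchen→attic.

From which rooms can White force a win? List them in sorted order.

hall, roof

A0 = {roof}
A1: add {hall} — hall (White) has hall→roof.
A2 = A1; e.g. vault (White) has no edge into A1. Fixed point.
White's winning region = {hall, roof}.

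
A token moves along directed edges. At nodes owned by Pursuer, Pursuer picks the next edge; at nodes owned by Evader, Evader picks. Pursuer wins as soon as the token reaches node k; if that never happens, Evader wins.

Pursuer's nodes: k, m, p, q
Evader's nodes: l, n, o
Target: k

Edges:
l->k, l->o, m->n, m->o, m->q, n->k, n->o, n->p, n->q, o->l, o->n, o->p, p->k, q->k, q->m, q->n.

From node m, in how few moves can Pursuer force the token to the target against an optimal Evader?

2

A0 = {k}
A1: add {p, q} — p (Pursuer) has p→k; q (Pursuer) has q→k.
A2: add {m} — m (Pursuer) has m→q.
A3 = A2; e.g. l (Evader) can still go to o. Fixed point.
m enters the attractor at level 2, so Pursuer can force the target in 2 moves from there.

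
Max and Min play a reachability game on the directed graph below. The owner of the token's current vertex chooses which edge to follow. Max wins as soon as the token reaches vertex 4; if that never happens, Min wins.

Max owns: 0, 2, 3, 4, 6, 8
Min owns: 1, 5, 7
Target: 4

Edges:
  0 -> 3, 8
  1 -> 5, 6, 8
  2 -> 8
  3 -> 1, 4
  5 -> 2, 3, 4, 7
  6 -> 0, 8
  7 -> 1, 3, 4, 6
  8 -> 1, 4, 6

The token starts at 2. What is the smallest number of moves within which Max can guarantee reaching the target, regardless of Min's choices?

2

A0 = {4}
A1: add {3, 8} — 3 (Max) has 3→4; 8 (Max) has 8→4.
A2: add {0, 2, 6} — 0 (Max) has 0→3; 2 (Max) has 2→8; 6 (Max) has 6→8.
A3 = A2; e.g. 1 (Min) can still go to 5. Fixed point.
2 enters the attractor at level 2, so Max can force the target in 2 moves from there.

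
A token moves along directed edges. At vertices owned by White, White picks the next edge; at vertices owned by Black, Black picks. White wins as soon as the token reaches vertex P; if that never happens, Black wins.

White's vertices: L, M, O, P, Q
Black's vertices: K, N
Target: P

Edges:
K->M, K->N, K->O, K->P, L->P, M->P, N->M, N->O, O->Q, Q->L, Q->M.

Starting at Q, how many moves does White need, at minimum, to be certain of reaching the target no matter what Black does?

2

A0 = {P}
A1: add {L, M} — L (White) has L→P; M (White) has M→P.
A2: add {Q} — Q (White) has Q→L.
Q enters the attractor at level 2, so White can force the target in 2 moves from there.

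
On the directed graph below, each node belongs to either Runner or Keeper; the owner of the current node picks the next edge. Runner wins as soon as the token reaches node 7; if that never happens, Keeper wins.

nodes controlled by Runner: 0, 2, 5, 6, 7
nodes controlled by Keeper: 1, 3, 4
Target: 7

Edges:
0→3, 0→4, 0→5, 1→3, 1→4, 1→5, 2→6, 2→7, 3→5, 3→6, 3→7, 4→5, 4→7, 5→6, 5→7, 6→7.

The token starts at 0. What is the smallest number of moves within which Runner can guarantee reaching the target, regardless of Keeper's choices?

A0 = {7}
A1: add {2, 5, 6} — 2 (Runner) has 2→7; 5 (Runner) has 5→7; 6 (Runner) has 6→7.
A2: add {0, 3, 4} — 0 (Runner) has 0→5; 3 (Keeper): all of {5, 6, 7} already in; 4 (Keeper): all of {5, 7} already in.
0 enters the attractor at level 2, so Runner can force the target in 2 moves from there.

2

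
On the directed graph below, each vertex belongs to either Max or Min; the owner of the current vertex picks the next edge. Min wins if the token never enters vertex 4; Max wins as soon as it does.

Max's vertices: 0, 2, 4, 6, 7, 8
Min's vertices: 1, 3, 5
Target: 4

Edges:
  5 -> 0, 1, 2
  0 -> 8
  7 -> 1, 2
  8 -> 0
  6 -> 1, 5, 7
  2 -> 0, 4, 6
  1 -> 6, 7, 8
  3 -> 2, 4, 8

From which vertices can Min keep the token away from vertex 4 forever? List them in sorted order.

A0 = {4}
A1: add {2} — 2 (Max) has 2→4.
A2: add {7} — 7 (Max) has 7→2.
A3: add {6} — 6 (Max) has 6→7.
A4 = A3; e.g. 0 (Max) has no edge into A3. Fixed point.
Max's attractor = {2, 4, 6, 7}; Min avoids the target exactly from the complement.

0, 1, 3, 5, 8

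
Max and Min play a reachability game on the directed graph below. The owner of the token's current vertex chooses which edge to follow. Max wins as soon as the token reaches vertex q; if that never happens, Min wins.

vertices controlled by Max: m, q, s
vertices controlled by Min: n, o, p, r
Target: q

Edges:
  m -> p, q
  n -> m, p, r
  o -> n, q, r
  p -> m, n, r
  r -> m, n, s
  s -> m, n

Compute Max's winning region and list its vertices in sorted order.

A0 = {q}
A1: add {m} — m (Max) has m→q.
A2: add {s} — s (Max) has s→m.
A3 = A2; e.g. n (Min) can still go to p. Fixed point.
Max's winning region = {m, q, s}.

m, q, s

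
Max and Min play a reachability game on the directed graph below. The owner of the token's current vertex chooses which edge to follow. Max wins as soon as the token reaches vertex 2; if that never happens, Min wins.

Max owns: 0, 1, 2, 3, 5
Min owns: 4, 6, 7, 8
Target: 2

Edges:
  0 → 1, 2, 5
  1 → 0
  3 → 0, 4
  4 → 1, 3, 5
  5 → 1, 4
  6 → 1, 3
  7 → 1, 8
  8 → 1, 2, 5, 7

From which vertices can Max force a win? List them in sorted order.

A0 = {2}
A1: add {0} — 0 (Max) has 0→2.
A2: add {1, 3} — 1 (Max) has 1→0; 3 (Max) has 3→0.
A3: add {5, 6} — 5 (Max) has 5→1; 6 (Min): all of {1, 3} already in.
A4: add {4} — 4 (Min): all of {1, 3, 5} already in.
A5 = A4; e.g. 7 (Min) can still go to 8. Fixed point.
Max's winning region = {0, 1, 2, 3, 4, 5, 6}.

0, 1, 2, 3, 4, 5, 6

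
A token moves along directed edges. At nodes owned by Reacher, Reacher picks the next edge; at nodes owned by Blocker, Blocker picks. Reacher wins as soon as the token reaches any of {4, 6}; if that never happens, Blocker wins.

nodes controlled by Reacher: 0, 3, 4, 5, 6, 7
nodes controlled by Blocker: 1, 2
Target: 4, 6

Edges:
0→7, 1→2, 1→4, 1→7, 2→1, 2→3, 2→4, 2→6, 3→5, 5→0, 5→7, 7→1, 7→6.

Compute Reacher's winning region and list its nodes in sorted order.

0, 3, 4, 5, 6, 7

A0 = {4, 6}
A1: add {7} — 7 (Reacher) has 7→6.
A2: add {0, 5} — 0 (Reacher) has 0→7; 5 (Reacher) has 5→7.
A3: add {3} — 3 (Reacher) has 3→5.
A4 = A3; e.g. 1 (Blocker) can still go to 2. Fixed point.
Reacher's winning region = {0, 3, 4, 5, 6, 7}.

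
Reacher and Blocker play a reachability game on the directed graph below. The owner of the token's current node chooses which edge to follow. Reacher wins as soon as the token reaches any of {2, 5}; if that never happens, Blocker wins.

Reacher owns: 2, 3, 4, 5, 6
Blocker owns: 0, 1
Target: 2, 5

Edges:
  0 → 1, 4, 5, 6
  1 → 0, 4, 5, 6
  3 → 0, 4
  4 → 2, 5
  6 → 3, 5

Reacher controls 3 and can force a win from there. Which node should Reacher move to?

A0 = {2, 5}
A1: add {4, 6} — 4 (Reacher) has 4→2; 6 (Reacher) has 6→5.
A2: add {3} — 3 (Reacher) has 3→4.
A3 = A2; e.g. 0 (Blocker) can still go to 1. Fixed point.
From 3, successor 4 is in the attractor (rank 1); the other successor 0 is not.

4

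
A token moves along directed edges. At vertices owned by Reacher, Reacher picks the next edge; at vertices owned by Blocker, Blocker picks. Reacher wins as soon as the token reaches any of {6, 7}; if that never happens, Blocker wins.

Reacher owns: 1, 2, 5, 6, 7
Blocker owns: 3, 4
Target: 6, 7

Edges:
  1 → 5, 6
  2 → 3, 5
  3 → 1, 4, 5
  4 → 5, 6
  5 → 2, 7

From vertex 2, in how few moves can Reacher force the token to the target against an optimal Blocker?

A0 = {6, 7}
A1: add {1, 5} — 1 (Reacher) has 1→6; 5 (Reacher) has 5→7.
A2: add {2, 4} — 2 (Reacher) has 2→5; 4 (Blocker): all of {5, 6} already in.
2 enters the attractor at level 2, so Reacher can force the target in 2 moves from there.

2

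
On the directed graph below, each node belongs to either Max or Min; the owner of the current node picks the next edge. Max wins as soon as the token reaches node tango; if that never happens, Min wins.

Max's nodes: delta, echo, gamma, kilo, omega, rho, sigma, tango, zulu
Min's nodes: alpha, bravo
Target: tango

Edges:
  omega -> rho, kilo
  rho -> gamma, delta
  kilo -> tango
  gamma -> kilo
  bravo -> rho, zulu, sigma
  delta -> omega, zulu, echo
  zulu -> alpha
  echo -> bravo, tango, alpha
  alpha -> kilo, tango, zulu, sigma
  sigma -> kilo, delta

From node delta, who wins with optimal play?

A0 = {tango}
A1: add {echo, kilo} — kilo (Max) has kilo→tango; echo (Max) has echo→tango.
A2: add {delta, gamma, omega, sigma} — omega (Max) has omega→kilo; gamma (Max) has gamma→kilo; delta (Max) has delta→echo; sigma (Max) has sigma→kilo.
delta ∈ A2, so Max can force the target.

Max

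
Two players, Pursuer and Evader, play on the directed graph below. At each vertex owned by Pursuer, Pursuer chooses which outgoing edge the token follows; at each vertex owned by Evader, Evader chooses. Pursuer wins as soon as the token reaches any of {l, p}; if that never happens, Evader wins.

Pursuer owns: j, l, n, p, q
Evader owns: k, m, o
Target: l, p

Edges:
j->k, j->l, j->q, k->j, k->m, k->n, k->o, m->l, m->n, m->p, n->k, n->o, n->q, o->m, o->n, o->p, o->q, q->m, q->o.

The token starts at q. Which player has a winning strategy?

A0 = {l, p}
A1: add {j} — j (Pursuer) has j→l.
A2 = A1; e.g. k (Evader) can still go to m. Fixed point.
q never enters the attractor, so Evader can avoid the target forever.

Evader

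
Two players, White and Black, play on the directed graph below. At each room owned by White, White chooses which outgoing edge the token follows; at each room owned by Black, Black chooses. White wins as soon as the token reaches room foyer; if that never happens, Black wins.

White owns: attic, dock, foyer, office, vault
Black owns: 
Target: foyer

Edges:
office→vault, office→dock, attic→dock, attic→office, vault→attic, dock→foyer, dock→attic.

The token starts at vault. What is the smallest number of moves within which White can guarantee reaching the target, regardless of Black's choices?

3

A0 = {foyer}
A1: add {dock} — dock (White) has dock→foyer.
A2: add {attic, office} — office (White) has office→dock; attic (White) has attic→dock.
A3: add {vault} — vault (White) has vault→attic.
A3 = all vertices. Fixed point.
vault enters the attractor at level 3, so White can force the target in 3 moves from there.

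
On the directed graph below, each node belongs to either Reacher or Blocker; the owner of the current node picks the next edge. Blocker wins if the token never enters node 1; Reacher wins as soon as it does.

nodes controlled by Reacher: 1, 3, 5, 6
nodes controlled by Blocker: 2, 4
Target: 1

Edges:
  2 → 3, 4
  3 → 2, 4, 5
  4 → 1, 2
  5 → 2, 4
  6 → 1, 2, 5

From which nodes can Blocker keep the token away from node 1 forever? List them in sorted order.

A0 = {1}
A1: add {6} — 6 (Reacher) has 6→1.
A2 = A1; e.g. 2 (Blocker) can still go to 3. Fixed point.
Reacher's attractor = {1, 6}; Blocker avoids the target exactly from the complement.

2, 3, 4, 5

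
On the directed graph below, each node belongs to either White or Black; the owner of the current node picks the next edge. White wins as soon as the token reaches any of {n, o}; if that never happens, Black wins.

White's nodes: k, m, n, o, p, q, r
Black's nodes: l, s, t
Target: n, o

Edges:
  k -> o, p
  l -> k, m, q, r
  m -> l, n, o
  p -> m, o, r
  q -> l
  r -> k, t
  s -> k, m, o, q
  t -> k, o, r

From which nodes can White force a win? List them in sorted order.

k, m, n, o, p, r, t

A0 = {n, o}
A1: add {k, m, p} — k (White) has k→o; m (White) has m→n; p (White) has p→o.
A2: add {r} — r (White) has r→k.
A3: add {t} — t (Black): all of {k, o, r} already in.
A4 = A3; e.g. l (Black) can still go to q. Fixed point.
White's winning region = {k, m, n, o, p, r, t}.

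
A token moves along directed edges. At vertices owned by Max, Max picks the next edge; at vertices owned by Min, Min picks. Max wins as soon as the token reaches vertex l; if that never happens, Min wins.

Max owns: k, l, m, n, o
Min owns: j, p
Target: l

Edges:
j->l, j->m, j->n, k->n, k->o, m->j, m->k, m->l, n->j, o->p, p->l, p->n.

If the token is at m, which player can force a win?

Max

A0 = {l}
A1: add {m} — m (Max) has m→l.
A2 = A1; e.g. j (Min) can still go to n. Fixed point.
m ∈ A1, so Max can force the target.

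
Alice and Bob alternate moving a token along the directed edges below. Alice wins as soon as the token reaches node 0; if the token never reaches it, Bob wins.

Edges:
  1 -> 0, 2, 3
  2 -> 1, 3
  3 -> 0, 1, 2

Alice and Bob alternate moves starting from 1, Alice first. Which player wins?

Alice

Track states (vertex, player-to-move).
A0 = {(0,Alice), (0,Bob)}
A1: add {(1,Alice), (3,Alice)}.
(1,Alice) ∈ A1 ⇒ Alice forces the target.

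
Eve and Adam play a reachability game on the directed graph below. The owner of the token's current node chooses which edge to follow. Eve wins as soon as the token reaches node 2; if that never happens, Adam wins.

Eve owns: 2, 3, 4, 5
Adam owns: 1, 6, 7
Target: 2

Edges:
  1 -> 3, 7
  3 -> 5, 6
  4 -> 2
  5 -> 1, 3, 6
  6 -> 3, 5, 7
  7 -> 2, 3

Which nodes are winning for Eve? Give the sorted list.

2, 4

A0 = {2}
A1: add {4} — 4 (Eve) has 4→2.
A2 = A1; e.g. 1 (Adam) can still go to 3. Fixed point.
Eve's winning region = {2, 4}.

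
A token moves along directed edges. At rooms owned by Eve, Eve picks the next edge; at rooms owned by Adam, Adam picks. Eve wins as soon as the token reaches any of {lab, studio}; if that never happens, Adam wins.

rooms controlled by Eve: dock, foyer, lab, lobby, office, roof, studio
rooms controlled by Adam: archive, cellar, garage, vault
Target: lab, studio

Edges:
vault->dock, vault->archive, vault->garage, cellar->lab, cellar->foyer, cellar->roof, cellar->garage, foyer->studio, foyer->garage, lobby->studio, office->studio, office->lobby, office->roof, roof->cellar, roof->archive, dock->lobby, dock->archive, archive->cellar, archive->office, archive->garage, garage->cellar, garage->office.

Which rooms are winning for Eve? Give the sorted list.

A0 = {lab, studio}
A1: add {foyer, lobby, office} — foyer (Eve) has foyer→studio; lobby (Eve) has lobby→studio; office (Eve) has office→studio.
A2: add {dock} — dock (Eve) has dock→lobby.
A3 = A2; e.g. vault (Adam) can still go to archive. Fixed point.
Eve's winning region = {dock, foyer, lab, lobby, office, studio}.

dock, foyer, lab, lobby, office, studio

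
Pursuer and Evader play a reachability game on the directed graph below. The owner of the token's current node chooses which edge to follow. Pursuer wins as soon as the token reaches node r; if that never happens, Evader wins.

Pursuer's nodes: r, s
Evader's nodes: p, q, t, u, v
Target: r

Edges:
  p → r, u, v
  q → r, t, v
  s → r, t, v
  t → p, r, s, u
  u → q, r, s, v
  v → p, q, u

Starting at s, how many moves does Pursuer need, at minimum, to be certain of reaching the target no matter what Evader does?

1

A0 = {r}
A1: add {s} — s (Pursuer) has s→r.
A2 = A1; e.g. p (Evader) can still go to u. Fixed point.
s enters the attractor at level 1, so Pursuer can force the target in 1 move from there.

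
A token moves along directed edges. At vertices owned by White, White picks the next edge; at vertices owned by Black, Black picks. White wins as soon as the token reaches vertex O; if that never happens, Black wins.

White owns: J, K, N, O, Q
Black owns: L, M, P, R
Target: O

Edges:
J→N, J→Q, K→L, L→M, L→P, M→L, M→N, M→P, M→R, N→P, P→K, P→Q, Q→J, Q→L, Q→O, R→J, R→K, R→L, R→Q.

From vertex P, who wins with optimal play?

Black

A0 = {O}
A1: add {Q} — Q (White) has Q→O.
A2: add {J} — J (White) has J→Q.
A3 = A2; e.g. K (White) has no edge into A2. Fixed point.
P never enters the attractor, so Black can avoid the target forever.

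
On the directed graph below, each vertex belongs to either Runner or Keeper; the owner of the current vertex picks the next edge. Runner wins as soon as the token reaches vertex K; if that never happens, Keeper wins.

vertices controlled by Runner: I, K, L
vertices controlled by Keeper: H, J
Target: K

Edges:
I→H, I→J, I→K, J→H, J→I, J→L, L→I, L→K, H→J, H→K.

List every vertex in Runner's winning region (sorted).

I, K, L

A0 = {K}
A1: add {I, L} — I (Runner) has I→K; L (Runner) has L→K.
A2 = A1; e.g. H (Keeper) can still go to J. Fixed point.
Runner's winning region = {I, K, L}.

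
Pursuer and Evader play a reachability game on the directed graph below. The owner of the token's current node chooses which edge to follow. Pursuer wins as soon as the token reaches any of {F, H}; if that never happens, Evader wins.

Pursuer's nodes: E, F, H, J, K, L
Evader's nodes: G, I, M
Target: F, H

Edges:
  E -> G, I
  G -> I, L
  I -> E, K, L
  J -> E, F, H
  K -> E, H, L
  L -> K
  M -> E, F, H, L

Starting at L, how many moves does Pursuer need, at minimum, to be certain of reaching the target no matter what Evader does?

A0 = {F, H}
A1: add {J, K} — J (Pursuer) has J→F; K (Pursuer) has K→H.
A2: add {L} — L (Pursuer) has L→K.
A3 = A2; e.g. E (Pursuer) has no edge into A2. Fixed point.
L enters the attractor at level 2, so Pursuer can force the target in 2 moves from there.

2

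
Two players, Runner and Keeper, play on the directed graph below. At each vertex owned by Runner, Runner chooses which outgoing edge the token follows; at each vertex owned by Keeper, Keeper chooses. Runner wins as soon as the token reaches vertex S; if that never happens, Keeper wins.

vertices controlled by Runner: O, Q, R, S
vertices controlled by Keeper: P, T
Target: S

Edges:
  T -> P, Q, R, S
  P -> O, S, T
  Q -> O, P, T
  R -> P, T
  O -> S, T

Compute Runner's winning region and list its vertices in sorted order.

O, Q, S

A0 = {S}
A1: add {O} — O (Runner) has O→S.
A2: add {Q} — Q (Runner) has Q→O.
A3 = A2; e.g. P (Keeper) can still go to T. Fixed point.
Runner's winning region = {O, Q, S}.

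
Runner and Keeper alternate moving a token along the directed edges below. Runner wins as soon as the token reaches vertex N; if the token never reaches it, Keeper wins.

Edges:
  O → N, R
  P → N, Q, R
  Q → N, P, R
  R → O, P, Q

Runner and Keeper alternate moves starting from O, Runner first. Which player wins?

Track states (vertex, player-to-move).
A0 = {(N,Runner), (N,Keeper)}
A1: add {(O,Runner), (P,Runner), (Q,Runner)}.
(O,Runner) ∈ A1 ⇒ Runner forces the target.

Runner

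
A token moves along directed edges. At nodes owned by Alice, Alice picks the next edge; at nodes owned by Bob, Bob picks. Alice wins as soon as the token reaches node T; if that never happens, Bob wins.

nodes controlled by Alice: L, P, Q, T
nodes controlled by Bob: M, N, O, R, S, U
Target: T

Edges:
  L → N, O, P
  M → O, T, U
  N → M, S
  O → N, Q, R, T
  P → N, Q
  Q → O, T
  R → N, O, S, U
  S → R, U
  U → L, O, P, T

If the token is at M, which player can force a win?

Bob

A0 = {T}
A1: add {Q} — Q (Alice) has Q→T.
A2: add {P} — P (Alice) has P→Q.
A3: add {L} — L (Alice) has L→P.
A4 = A3; e.g. M (Bob) can still go to O. Fixed point.
M never enters the attractor, so Bob can avoid the target forever.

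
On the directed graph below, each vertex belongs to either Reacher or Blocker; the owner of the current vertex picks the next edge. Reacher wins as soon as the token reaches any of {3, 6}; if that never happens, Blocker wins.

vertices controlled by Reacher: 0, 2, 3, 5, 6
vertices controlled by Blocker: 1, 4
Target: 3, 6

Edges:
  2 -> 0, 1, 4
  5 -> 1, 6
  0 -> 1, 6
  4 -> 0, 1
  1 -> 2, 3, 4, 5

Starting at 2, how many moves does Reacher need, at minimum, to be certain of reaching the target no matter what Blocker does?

A0 = {3, 6}
A1: add {0, 5} — 0 (Reacher) has 0→6; 5 (Reacher) has 5→6.
A2: add {2} — 2 (Reacher) has 2→0.
A3 = A2; e.g. 1 (Blocker) can still go to 4. Fixed point.
2 enters the attractor at level 2, so Reacher can force the target in 2 moves from there.

2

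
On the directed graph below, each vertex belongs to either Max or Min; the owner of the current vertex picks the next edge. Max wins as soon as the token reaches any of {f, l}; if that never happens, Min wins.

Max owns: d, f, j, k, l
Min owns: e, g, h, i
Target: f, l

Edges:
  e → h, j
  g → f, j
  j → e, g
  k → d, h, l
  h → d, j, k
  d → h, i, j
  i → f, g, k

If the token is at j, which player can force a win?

A0 = {f, l}
A1: add {k} — k (Max) has k→l.
A2 = A1; e.g. d (Max) has no edge into A1. Fixed point.
j never enters the attractor, so Min can avoid the target forever.

Min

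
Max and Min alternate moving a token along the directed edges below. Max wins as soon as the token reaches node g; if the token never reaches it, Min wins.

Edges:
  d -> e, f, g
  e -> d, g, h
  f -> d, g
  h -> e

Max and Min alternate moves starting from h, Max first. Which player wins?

Min

Track states (vertex, player-to-move).
A0 = {(g,Max), (g,Min)}
A1: add {(d,Max), (e,Max), (f,Max)}.
A2: add {(d,Min), (f,Min), (h,Min)}.
A3 = A2; e.g. (e,Min) stays out. (h,Max) never enters ⇒ Min avoids the target.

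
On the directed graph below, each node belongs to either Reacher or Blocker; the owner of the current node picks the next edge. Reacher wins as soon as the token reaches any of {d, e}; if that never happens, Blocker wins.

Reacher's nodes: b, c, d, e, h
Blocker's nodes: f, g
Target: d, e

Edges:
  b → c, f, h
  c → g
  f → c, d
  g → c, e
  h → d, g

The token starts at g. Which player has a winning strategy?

Blocker

A0 = {d, e}
A1: add {h} — h (Reacher) has h→d.
A2: add {b} — b (Reacher) has b→h.
A3 = A2; e.g. c (Reacher) has no edge into A2. Fixed point.
g never enters the attractor, so Blocker can avoid the target forever.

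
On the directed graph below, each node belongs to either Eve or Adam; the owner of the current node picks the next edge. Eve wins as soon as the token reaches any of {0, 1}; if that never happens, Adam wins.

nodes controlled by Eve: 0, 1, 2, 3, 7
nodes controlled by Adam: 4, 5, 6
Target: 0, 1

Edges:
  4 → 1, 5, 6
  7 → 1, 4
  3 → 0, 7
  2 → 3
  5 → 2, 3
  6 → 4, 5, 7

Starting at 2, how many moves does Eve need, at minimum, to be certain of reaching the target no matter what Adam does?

2

A0 = {0, 1}
A1: add {3, 7} — 3 (Eve) has 3→0; 7 (Eve) has 7→1.
A2: add {2} — 2 (Eve) has 2→3.
2 enters the attractor at level 2, so Eve can force the target in 2 moves from there.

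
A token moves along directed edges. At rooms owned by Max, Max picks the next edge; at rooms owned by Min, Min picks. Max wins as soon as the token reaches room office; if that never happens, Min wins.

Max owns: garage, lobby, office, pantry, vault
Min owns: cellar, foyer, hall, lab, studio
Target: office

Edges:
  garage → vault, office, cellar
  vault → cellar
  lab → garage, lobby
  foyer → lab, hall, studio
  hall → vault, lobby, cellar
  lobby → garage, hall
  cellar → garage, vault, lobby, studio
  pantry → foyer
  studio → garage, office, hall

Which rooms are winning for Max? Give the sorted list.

garage, lab, lobby, office

A0 = {office}
A1: add {garage} — garage (Max) has garage→office.
A2: add {lobby} — lobby (Max) has lobby→garage.
A3: add {lab} — lab (Min): all of {garage, lobby} already in.
A4 = A3; e.g. vault (Max) has no edge into A3. Fixed point.
Max's winning region = {garage, lab, lobby, office}.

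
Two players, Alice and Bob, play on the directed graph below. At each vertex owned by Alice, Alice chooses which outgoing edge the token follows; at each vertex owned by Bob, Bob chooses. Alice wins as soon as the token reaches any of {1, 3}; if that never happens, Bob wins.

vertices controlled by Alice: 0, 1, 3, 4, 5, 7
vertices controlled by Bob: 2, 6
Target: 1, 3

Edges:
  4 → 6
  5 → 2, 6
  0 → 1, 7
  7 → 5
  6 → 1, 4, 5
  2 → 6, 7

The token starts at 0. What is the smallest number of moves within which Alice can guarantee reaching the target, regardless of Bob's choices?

1

A0 = {1, 3}
A1: add {0} — 0 (Alice) has 0→1.
A2 = A1; e.g. 2 (Bob) can still go to 6. Fixed point.
0 enters the attractor at level 1, so Alice can force the target in 1 move from there.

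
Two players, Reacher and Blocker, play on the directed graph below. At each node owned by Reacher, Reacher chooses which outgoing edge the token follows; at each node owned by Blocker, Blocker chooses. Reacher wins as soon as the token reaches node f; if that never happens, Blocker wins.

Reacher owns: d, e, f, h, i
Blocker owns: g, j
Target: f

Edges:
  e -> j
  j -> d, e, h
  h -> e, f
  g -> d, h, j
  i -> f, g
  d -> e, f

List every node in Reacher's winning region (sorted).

A0 = {f}
A1: add {d, h, i} — d (Reacher) has d→f; h (Reacher) has h→f; i (Reacher) has i→f.
A2 = A1; e.g. e (Reacher) has no edge into A1. Fixed point.
Reacher's winning region = {d, f, h, i}.

d, f, h, i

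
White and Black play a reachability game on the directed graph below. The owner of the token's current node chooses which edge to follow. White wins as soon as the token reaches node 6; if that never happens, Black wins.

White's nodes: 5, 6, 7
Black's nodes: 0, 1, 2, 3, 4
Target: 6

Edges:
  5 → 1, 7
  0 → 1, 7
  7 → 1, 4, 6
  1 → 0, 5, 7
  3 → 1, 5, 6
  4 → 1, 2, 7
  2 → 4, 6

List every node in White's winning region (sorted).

5, 6, 7

A0 = {6}
A1: add {7} — 7 (White) has 7→6.
A2: add {5} — 5 (White) has 5→7.
A3 = A2; e.g. 0 (Black) can still go to 1. Fixed point.
White's winning region = {5, 6, 7}.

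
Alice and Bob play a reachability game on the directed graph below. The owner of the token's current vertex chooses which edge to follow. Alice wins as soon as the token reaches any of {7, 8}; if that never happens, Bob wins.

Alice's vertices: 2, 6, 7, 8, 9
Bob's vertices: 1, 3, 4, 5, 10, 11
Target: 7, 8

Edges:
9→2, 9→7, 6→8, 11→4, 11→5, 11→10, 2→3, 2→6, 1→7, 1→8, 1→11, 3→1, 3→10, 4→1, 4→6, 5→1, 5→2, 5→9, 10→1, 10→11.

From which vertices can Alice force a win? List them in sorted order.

2, 6, 7, 8, 9

A0 = {7, 8}
A1: add {6, 9} — 6 (Alice) has 6→8; 9 (Alice) has 9→7.
A2: add {2} — 2 (Alice) has 2→6.
A3 = A2; e.g. 1 (Bob) can still go to 11. Fixed point.
Alice's winning region = {2, 6, 7, 8, 9}.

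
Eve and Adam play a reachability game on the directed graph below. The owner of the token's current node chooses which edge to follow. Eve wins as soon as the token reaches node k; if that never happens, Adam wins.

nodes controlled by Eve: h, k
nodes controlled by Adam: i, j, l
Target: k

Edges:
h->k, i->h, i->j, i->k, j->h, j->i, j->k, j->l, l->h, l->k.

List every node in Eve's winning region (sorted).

A0 = {k}
A1: add {h} — h (Eve) has h→k.
A2: add {l} — l (Adam): all of {h, k} already in.
A3 = A2; e.g. i (Adam) can still go to j. Fixed point.
Eve's winning region = {h, k, l}.

h, k, l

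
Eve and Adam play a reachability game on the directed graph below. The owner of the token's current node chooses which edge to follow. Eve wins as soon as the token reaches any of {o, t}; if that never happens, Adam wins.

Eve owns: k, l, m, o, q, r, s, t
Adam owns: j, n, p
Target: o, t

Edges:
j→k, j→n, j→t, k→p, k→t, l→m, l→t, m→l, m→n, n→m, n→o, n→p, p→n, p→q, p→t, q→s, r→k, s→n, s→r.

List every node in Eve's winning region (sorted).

A0 = {o, t}
A1: add {k, l} — k (Eve) has k→t; l (Eve) has l→t.
A2: add {m, r} — m (Eve) has m→l; r (Eve) has r→k.
A3: add {s} — s (Eve) has s→r.
A4: add {q} — q (Eve) has q→s.
A5 = A4; e.g. j (Adam) can still go to n. Fixed point.
Eve's winning region = {k, l, m, o, q, r, s, t}.

k, l, m, o, q, r, s, t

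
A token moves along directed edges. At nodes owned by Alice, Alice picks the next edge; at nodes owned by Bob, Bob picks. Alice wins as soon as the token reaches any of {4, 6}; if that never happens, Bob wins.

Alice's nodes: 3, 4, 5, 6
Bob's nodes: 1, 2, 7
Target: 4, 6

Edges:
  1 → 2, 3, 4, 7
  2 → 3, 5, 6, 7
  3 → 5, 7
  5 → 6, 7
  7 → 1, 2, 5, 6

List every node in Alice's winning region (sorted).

A0 = {4, 6}
A1: add {5} — 5 (Alice) has 5→6.
A2: add {3} — 3 (Alice) has 3→5.
A3 = A2; e.g. 1 (Bob) can still go to 2. Fixed point.
Alice's winning region = {3, 4, 5, 6}.

3, 4, 5, 6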